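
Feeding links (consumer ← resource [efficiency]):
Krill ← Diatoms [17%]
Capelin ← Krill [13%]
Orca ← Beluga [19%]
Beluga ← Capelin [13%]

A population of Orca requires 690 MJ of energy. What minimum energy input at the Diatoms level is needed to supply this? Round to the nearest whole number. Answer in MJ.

Cumulative transfer efficiency: 0.17 × 0.13 × 0.13 × 0.19 = 0.00054587
Diatoms energy = 690 / 0.00054587 = 1264037 MJ

1264037 MJ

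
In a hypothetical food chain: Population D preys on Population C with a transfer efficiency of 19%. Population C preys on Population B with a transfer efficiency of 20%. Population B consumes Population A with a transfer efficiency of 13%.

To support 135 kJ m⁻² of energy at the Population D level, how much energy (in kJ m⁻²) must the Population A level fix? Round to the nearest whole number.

27328 kJ m⁻²

Cumulative transfer efficiency: 0.13 × 0.2 × 0.19 = 0.00494
Population A energy = 135 / 0.00494 = 27328 kJ m⁻²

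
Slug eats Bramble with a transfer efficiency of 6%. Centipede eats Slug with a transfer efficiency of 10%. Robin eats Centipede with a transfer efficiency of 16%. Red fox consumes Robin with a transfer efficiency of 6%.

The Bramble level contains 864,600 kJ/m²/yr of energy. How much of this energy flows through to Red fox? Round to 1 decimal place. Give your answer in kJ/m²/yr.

49.8 kJ/m²/yr

Slug: 864600 × 0.06 = 51876 kJ/m²/yr
Centipede: 51876 × 0.1 = 5187.6 kJ/m²/yr
Robin: 5187.6 × 0.16 = 830.016 kJ/m²/yr
Red fox: 830.016 × 0.06 = 49.80096 kJ/m²/yr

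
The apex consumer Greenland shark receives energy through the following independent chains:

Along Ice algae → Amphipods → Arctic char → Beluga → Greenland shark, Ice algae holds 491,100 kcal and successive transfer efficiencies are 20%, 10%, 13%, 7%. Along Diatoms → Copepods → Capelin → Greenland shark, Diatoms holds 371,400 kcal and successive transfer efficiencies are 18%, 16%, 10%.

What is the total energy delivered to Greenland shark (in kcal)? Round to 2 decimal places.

1159.01 kcal

Via Ice algae: 491100 × 0.2 × 0.1 × 0.13 × 0.07 = 89.3802 kcal
Via Diatoms: 371400 × 0.18 × 0.16 × 0.1 = 1069.632 kcal
Total at Greenland shark: 89.3802 + 1069.632 = 1159.0122 kcal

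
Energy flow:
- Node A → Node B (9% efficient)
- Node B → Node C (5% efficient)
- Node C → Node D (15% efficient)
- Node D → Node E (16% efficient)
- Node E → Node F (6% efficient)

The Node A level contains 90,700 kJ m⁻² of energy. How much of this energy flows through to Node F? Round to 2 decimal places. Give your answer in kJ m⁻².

0.59 kJ m⁻²

Node B: 90700 × 0.09 = 8163 kJ m⁻²
Node C: 8163 × 0.05 = 408.15 kJ m⁻²
Node D: 408.15 × 0.15 = 61.2225 kJ m⁻²
Node E: 61.2225 × 0.16 = 9.7956 kJ m⁻²
Node F: 9.7956 × 0.06 = 0.587736 kJ m⁻²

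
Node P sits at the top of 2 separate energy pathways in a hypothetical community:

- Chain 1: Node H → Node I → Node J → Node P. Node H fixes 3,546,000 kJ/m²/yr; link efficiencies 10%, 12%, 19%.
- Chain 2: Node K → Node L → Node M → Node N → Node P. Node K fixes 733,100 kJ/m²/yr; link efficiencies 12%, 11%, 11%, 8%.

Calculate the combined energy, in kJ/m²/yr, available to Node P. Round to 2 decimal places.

Chain 1: 3546000 × 0.1 × 0.12 × 0.19 = 8084.88 kJ/m²/yr
Chain 2: 733100 × 0.12 × 0.11 × 0.11 × 0.08 = 85.156896 kJ/m²/yr
Total at Node P: 8084.88 + 85.156896 = 8170.036896 kJ/m²/yr

8170.04 kJ/m²/yr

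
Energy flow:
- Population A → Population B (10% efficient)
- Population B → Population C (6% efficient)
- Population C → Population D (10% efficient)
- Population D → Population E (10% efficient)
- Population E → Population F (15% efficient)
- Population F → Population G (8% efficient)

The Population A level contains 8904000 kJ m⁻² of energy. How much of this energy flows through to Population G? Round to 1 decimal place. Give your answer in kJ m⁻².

Population B: 8904000 × 0.1 = 890400 kJ m⁻²
Population C: 890400 × 0.06 = 53424 kJ m⁻²
Population D: 53424 × 0.1 = 5342.4 kJ m⁻²
Population E: 5342.4 × 0.1 = 534.24 kJ m⁻²
Population F: 534.24 × 0.15 = 80.136 kJ m⁻²
Population G: 80.136 × 0.08 = 6.41088 kJ m⁻²

6.4 kJ m⁻²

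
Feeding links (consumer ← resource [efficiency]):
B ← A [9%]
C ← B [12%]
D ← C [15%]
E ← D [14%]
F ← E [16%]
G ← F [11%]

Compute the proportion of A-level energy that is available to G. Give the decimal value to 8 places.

Product of link efficiencies: 0.09 × 0.12 × 0.15 × 0.14 × 0.16 × 0.11 = 0.00000399168

0.00000399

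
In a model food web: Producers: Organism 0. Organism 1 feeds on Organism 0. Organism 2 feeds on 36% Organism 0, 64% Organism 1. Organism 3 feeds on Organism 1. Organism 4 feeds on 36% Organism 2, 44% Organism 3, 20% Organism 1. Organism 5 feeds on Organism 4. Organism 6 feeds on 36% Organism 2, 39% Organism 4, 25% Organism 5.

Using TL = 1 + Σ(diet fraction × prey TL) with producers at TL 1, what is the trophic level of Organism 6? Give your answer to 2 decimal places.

4.55

Organism 1: 1 + 1 = 2
Organism 2: 1 + (0.36×1 + 0.64×2) = 2.64
Organism 3: 1 + 2 = 3
Organism 4: 1 + (0.36×2.64 + 0.44×3 + 0.2×2) = 3.6704
Organism 5: 1 + 3.6704 = 4.6704
Organism 6: 1 + (0.36×2.64 + 0.39×3.6704 + 0.25×4.6704) = 4.549456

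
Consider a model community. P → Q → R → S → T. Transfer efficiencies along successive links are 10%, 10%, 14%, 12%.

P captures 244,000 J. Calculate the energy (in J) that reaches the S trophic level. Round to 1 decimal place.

Q: 244000 × 0.1 = 24400 J
R: 24400 × 0.1 = 2440 J
S: 2440 × 0.14 = 341.6 J

341.6 J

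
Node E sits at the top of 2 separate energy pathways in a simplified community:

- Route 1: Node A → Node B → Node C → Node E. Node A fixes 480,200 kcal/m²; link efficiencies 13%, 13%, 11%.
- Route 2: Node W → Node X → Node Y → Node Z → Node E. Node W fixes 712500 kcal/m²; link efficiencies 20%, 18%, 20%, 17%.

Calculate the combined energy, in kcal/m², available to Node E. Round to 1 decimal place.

Route 1: 480200 × 0.13 × 0.13 × 0.11 = 892.6918 kcal/m²
Route 2: 712500 × 0.2 × 0.18 × 0.2 × 0.17 = 872.1 kcal/m²
Total at Node E: 892.6918 + 872.1 = 1764.7918 kcal/m²

1764.8 kcal/m²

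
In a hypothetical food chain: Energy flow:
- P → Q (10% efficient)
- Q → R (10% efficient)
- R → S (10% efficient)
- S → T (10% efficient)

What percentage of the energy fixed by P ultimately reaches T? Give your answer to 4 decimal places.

Product of link efficiencies: 0.1 × 0.1 × 0.1 × 0.1 = 0.0001
As a percentage: 0.0001 × 100 = 0.0100%

0.0100%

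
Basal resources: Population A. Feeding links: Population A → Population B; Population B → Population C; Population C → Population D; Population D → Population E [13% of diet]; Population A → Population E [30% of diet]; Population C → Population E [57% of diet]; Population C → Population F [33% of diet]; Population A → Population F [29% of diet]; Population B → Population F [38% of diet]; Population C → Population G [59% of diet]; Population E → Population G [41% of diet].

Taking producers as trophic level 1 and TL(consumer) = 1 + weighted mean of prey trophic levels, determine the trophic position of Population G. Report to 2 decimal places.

Population B: 1 + 1 = 2
Population C: 1 + 2 = 3
Population D: 1 + 3 = 4
Population E: 1 + (0.13×4 + 0.3×1 + 0.57×3) = 3.53
Population F: 1 + (0.33×3 + 0.29×1 + 0.38×2) = 3.04
Population G: 1 + (0.59×3 + 0.41×3.53) = 4.2173

4.22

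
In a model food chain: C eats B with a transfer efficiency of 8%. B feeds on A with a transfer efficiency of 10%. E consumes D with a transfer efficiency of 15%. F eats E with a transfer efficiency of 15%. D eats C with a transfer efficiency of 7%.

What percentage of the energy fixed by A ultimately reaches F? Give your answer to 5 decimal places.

0.00126%

Product of link efficiencies: 0.1 × 0.08 × 0.07 × 0.15 × 0.15 = 0.0000126
As a percentage: 0.0000126 × 100 = 0.00126%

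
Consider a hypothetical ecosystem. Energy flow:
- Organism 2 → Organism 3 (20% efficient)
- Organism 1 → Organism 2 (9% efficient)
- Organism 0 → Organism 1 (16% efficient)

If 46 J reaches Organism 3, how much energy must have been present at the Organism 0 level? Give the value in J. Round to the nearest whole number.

15972 J

Cumulative transfer efficiency: 0.16 × 0.09 × 0.2 = 0.00288
Organism 0 energy = 46 / 0.00288 = 15972 J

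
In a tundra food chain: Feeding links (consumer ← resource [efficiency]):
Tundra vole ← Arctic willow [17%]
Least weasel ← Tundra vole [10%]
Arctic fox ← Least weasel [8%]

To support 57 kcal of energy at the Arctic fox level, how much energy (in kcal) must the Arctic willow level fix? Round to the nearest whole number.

41912 kcal

Cumulative transfer efficiency: 0.17 × 0.1 × 0.08 = 0.00136
Arctic willow energy = 57 / 0.00136 = 41912 kcal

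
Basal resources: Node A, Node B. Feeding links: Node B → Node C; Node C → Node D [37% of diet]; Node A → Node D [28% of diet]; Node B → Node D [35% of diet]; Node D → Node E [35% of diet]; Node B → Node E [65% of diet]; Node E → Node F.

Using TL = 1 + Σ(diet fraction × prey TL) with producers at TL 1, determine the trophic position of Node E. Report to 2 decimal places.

2.48

Node C: 1 + 1 = 2
Node D: 1 + (0.37×2 + 0.28×1 + 0.35×1) = 2.37
Node E: 1 + (0.35×2.37 + 0.65×1) = 2.4795
Node F: 1 + 2.4795 = 3.4795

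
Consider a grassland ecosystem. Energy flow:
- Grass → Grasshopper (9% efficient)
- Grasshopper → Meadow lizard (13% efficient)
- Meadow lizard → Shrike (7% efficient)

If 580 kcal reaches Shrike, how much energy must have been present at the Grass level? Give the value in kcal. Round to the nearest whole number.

708181 kcal

Cumulative transfer efficiency: 0.09 × 0.13 × 0.07 = 0.000819
Grass energy = 580 / 0.000819 = 708181 kcal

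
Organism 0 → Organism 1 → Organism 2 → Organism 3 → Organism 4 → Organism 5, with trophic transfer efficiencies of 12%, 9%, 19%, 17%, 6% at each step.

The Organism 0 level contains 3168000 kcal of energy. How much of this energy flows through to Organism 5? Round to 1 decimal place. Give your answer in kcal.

Organism 1: 3168000 × 0.12 = 380160 kcal
Organism 2: 380160 × 0.09 = 34214.4 kcal
Organism 3: 34214.4 × 0.19 = 6500.736 kcal
Organism 4: 6500.736 × 0.17 = 1105.12512 kcal
Organism 5: 1105.12512 × 0.06 = 66.3075072 kcal

66.3 kcal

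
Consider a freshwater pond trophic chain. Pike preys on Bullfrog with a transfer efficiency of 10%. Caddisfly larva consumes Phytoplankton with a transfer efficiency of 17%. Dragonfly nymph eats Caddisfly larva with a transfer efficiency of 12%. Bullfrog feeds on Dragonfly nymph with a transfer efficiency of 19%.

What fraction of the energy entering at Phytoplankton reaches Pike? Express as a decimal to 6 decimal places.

Product of link efficiencies: 0.17 × 0.12 × 0.19 × 0.1 = 0.0003876

0.000388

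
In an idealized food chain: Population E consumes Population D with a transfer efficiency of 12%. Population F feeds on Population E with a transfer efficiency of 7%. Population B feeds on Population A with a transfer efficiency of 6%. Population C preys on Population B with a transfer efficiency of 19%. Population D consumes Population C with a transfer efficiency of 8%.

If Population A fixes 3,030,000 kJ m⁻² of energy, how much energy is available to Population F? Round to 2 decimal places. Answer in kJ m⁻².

23.21 kJ m⁻²

Population B: 3030000 × 0.06 = 181800 kJ m⁻²
Population C: 181800 × 0.19 = 34542 kJ m⁻²
Population D: 34542 × 0.08 = 2763.36 kJ m⁻²
Population E: 2763.36 × 0.12 = 331.6032 kJ m⁻²
Population F: 331.6032 × 0.07 = 23.212224 kJ m⁻²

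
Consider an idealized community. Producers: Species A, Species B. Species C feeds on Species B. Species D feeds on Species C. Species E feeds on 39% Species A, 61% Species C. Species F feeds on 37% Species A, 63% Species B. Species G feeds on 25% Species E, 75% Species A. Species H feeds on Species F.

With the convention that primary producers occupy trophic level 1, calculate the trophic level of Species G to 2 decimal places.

2.40

Species C: 1 + 1 = 2
Species D: 1 + 2 = 3
Species E: 1 + (0.39×1 + 0.61×2) = 2.61
Species F: 1 + (0.37×1 + 0.63×1) = 2
Species G: 1 + (0.25×2.61 + 0.75×1) = 2.4025
Species H: 1 + 2 = 3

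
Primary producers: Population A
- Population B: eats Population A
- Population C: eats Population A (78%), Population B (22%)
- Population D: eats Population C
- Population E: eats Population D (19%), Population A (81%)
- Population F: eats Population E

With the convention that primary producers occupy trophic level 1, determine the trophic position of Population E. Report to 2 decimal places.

Population B: 1 + 1 = 2
Population C: 1 + (0.78×1 + 0.22×2) = 2.22
Population D: 1 + 2.22 = 3.22
Population E: 1 + (0.19×3.22 + 0.81×1) = 2.4218
Population F: 1 + 2.4218 = 3.4218

2.42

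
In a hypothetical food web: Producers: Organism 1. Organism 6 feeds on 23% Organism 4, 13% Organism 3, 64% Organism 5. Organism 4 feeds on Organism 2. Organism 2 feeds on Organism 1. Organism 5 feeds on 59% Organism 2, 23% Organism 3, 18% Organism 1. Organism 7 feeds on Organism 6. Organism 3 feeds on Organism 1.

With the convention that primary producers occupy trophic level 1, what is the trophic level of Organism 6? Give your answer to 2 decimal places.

3.75

Organism 2: 1 + 1 = 2
Organism 3: 1 + 1 = 2
Organism 4: 1 + 2 = 3
Organism 5: 1 + (0.59×2 + 0.23×2 + 0.18×1) = 2.82
Organism 6: 1 + (0.23×3 + 0.13×2 + 0.64×2.82) = 3.7548
Organism 7: 1 + 3.7548 = 4.7548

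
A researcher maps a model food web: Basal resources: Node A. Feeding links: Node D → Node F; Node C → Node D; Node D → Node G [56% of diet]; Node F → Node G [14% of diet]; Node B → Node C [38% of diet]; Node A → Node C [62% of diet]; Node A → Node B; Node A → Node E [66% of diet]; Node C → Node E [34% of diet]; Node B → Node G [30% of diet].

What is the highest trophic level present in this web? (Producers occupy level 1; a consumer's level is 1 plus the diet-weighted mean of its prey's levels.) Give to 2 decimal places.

4.38

Node B: 1 + 1 = 2
Node C: 1 + (0.38×2 + 0.62×1) = 2.38
Node D: 1 + 2.38 = 3.38
Node E: 1 + (0.34×2.38 + 0.66×1) = 2.4692
Node F: 1 + 3.38 = 4.38
Node G: 1 + (0.56×3.38 + 0.3×2 + 0.14×4.38) = 4.106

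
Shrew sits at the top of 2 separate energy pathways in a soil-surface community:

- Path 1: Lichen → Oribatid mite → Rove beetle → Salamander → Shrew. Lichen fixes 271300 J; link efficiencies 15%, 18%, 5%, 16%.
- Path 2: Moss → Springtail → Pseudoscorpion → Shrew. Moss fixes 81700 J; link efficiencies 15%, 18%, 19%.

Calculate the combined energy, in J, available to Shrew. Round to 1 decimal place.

Path 1: 271300 × 0.15 × 0.18 × 0.05 × 0.16 = 58.6008 J
Path 2: 81700 × 0.15 × 0.18 × 0.19 = 419.121 J
Total at Shrew: 58.6008 + 419.121 = 477.7218 J

477.7 J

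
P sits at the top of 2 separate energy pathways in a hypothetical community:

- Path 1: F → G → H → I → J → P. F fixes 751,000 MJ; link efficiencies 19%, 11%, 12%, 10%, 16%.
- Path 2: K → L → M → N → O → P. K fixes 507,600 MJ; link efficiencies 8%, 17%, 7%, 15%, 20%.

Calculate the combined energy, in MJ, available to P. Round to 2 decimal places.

44.63 MJ

Path 1: 751000 × 0.19 × 0.11 × 0.12 × 0.1 × 0.16 = 30.136128 MJ
Path 2: 507600 × 0.08 × 0.17 × 0.07 × 0.15 × 0.2 = 14.497056 MJ
Total at P: 30.136128 + 14.497056 = 44.633184 MJ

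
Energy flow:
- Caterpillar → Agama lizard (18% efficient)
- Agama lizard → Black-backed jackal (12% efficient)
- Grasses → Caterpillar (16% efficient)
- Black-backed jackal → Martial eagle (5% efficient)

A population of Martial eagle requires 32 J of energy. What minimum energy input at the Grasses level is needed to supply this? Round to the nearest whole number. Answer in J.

185185 J

Cumulative transfer efficiency: 0.16 × 0.18 × 0.12 × 0.05 = 0.0001728
Grasses energy = 32 / 0.0001728 = 185185 J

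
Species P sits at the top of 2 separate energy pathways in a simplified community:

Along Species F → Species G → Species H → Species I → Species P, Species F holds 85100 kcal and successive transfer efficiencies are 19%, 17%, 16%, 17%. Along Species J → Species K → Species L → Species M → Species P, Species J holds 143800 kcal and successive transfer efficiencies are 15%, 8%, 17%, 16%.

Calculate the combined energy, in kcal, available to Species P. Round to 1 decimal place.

Via Species F: 85100 × 0.19 × 0.17 × 0.16 × 0.17 = 74.765456 kcal
Via Species J: 143800 × 0.15 × 0.08 × 0.17 × 0.16 = 46.93632 kcal
Total at Species P: 74.765456 + 46.93632 = 121.701776 kcal

121.7 kcal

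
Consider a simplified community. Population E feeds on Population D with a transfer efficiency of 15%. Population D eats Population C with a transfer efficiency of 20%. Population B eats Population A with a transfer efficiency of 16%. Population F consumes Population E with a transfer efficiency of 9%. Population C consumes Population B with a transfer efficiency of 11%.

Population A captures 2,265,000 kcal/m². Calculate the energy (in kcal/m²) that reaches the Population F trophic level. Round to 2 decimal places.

107.63 kcal/m²

Population B: 2265000 × 0.16 = 362400 kcal/m²
Population C: 362400 × 0.11 = 39864 kcal/m²
Population D: 39864 × 0.2 = 7972.8 kcal/m²
Population E: 7972.8 × 0.15 = 1195.92 kcal/m²
Population F: 1195.92 × 0.09 = 107.6328 kcal/m²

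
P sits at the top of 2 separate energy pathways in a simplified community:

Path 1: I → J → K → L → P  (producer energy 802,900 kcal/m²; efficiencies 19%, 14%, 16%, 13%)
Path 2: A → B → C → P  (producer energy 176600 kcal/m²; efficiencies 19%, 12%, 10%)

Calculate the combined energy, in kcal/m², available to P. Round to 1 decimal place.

846.9 kcal/m²

Path 1: 802900 × 0.19 × 0.14 × 0.16 × 0.13 = 444.228512 kcal/m²
Path 2: 176600 × 0.19 × 0.12 × 0.1 = 402.648 kcal/m²
Total at P: 444.228512 + 402.648 = 846.876512 kcal/m²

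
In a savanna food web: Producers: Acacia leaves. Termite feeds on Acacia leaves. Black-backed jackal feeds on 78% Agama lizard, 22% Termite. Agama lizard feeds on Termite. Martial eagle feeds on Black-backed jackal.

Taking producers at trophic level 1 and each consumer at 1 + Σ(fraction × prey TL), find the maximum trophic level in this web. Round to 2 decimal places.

4.78

Termite: 1 + 1 = 2
Agama lizard: 1 + 2 = 3
Black-backed jackal: 1 + (0.78×3 + 0.22×2) = 3.78
Martial eagle: 1 + 3.78 = 4.78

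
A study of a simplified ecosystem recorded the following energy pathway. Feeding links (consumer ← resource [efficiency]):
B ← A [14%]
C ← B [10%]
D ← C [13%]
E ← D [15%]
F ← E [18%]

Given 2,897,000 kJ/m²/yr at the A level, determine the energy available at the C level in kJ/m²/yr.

40558 kJ/m²/yr

B: 2897000 × 0.14 = 405580 kJ/m²/yr
C: 405580 × 0.1 = 40558 kJ/m²/yr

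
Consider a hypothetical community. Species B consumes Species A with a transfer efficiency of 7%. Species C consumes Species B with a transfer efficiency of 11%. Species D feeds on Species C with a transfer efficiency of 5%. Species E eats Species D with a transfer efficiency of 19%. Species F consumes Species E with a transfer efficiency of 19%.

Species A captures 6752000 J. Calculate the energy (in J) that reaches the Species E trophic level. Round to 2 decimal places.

493.91 J

Species B: 6752000 × 0.07 = 472640 J
Species C: 472640 × 0.11 = 51990.4 J
Species D: 51990.4 × 0.05 = 2599.52 J
Species E: 2599.52 × 0.19 = 493.9088 J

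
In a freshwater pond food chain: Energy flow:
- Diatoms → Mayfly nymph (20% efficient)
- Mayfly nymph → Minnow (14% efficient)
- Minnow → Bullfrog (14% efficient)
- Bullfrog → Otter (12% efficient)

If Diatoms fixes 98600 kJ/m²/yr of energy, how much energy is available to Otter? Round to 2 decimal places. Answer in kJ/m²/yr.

Mayfly nymph: 98600 × 0.2 = 19720 kJ/m²/yr
Minnow: 19720 × 0.14 = 2760.8 kJ/m²/yr
Bullfrog: 2760.8 × 0.14 = 386.512 kJ/m²/yr
Otter: 386.512 × 0.12 = 46.38144 kJ/m²/yr

46.38 kJ/m²/yr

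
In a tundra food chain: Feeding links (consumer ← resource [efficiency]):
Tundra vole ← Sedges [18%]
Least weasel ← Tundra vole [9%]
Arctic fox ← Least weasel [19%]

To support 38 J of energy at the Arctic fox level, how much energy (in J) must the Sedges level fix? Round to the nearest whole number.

Cumulative transfer efficiency: 0.18 × 0.09 × 0.19 = 0.003078
Sedges energy = 38 / 0.003078 = 12346 J

12346 J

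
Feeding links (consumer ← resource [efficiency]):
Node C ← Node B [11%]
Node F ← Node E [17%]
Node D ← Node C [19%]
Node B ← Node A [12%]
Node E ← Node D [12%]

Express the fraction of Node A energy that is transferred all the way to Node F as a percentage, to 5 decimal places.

0.00512%

Product of link efficiencies: 0.12 × 0.11 × 0.19 × 0.12 × 0.17 = 0.0000511632
As a percentage: 0.0000511632 × 100 = 0.00512%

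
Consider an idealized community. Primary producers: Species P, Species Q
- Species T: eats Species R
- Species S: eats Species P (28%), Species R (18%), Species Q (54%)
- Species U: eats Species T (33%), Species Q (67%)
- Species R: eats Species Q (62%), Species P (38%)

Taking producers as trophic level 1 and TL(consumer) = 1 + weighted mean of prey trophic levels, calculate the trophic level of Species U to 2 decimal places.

2.66

Species R: 1 + (0.62×1 + 0.38×1) = 2
Species S: 1 + (0.28×1 + 0.18×2 + 0.54×1) = 2.18
Species T: 1 + 2 = 3
Species U: 1 + (0.33×3 + 0.67×1) = 2.66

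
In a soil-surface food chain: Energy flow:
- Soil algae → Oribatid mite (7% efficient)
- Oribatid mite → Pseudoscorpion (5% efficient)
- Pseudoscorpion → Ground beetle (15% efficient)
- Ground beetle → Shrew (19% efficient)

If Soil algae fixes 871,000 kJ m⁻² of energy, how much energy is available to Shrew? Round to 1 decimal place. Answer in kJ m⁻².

Oribatid mite: 871000 × 0.07 = 60970 kJ m⁻²
Pseudoscorpion: 60970 × 0.05 = 3048.5 kJ m⁻²
Ground beetle: 3048.5 × 0.15 = 457.275 kJ m⁻²
Shrew: 457.275 × 0.19 = 86.88225 kJ m⁻²

86.9 kJ m⁻²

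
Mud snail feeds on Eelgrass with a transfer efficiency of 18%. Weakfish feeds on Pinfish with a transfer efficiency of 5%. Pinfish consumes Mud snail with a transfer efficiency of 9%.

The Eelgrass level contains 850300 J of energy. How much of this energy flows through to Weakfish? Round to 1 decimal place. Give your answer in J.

Mud snail: 850300 × 0.18 = 153054 J
Pinfish: 153054 × 0.09 = 13774.86 J
Weakfish: 13774.86 × 0.05 = 688.743 J

688.7 J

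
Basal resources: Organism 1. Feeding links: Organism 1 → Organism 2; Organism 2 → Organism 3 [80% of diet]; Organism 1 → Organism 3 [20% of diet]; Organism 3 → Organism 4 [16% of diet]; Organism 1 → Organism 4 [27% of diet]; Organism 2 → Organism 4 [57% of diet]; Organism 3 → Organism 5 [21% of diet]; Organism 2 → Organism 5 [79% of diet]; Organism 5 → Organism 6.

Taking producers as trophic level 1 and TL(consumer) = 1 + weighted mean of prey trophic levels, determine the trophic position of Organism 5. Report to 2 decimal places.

3.17

Organism 2: 1 + 1 = 2
Organism 3: 1 + (0.8×2 + 0.2×1) = 2.8
Organism 4: 1 + (0.16×2.8 + 0.27×1 + 0.57×2) = 2.858
Organism 5: 1 + (0.21×2.8 + 0.79×2) = 3.168
Organism 6: 1 + 3.168 = 4.168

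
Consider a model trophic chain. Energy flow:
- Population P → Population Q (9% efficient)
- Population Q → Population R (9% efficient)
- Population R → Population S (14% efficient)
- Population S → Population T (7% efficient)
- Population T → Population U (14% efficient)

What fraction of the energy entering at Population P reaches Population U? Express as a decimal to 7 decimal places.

Product of link efficiencies: 0.09 × 0.09 × 0.14 × 0.07 × 0.14 = 0.0000111132

0.0000111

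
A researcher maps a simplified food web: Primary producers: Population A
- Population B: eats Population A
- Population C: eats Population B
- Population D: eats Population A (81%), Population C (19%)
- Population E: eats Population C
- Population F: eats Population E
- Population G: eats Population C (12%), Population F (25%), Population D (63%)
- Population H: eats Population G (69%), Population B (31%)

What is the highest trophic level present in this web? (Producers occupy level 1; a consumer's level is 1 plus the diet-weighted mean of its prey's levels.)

Population B: 1 + 1 = 2
Population C: 1 + 2 = 3
Population D: 1 + (0.81×1 + 0.19×3) = 2.38
Population E: 1 + 3 = 4
Population F: 1 + 4 = 5
Population G: 1 + (0.12×3 + 0.25×5 + 0.63×2.38) = 4.1094
Population H: 1 + (0.69×4.1094 + 0.31×2) = 4.455486

5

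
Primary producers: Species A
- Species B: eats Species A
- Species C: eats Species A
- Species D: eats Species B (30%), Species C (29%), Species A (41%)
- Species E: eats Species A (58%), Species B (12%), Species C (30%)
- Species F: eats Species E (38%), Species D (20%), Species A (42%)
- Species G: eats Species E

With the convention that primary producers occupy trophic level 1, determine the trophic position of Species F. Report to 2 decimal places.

2.86

Species B: 1 + 1 = 2
Species C: 1 + 1 = 2
Species D: 1 + (0.3×2 + 0.29×2 + 0.41×1) = 2.59
Species E: 1 + (0.58×1 + 0.12×2 + 0.3×2) = 2.42
Species F: 1 + (0.38×2.42 + 0.2×2.59 + 0.42×1) = 2.8576
Species G: 1 + 2.42 = 3.42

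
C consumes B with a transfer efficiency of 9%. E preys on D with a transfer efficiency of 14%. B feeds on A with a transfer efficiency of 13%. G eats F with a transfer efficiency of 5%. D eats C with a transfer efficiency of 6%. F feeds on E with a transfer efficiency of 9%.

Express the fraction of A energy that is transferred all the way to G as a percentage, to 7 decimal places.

0.0000442%

Product of link efficiencies: 0.13 × 0.09 × 0.06 × 0.14 × 0.09 × 0.05 = 0.00000044226
As a percentage: 0.00000044226 × 100 = 0.0000442%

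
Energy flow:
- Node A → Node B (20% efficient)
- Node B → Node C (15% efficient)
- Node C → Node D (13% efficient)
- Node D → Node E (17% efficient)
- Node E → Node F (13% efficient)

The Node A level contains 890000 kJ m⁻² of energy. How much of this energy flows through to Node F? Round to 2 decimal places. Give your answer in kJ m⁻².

Node B: 890000 × 0.2 = 178000 kJ m⁻²
Node C: 178000 × 0.15 = 26700 kJ m⁻²
Node D: 26700 × 0.13 = 3471 kJ m⁻²
Node E: 3471 × 0.17 = 590.07 kJ m⁻²
Node F: 590.07 × 0.13 = 76.7091 kJ m⁻²

76.71 kJ m⁻²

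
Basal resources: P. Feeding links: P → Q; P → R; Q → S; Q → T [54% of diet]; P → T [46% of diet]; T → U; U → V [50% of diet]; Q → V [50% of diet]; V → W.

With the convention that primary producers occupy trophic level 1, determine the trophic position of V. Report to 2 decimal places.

3.77

Q: 1 + 1 = 2
R: 1 + 1 = 2
S: 1 + 2 = 3
T: 1 + (0.54×2 + 0.46×1) = 2.54
U: 1 + 2.54 = 3.54
V: 1 + (0.5×3.54 + 0.5×2) = 3.77
W: 1 + 3.77 = 4.77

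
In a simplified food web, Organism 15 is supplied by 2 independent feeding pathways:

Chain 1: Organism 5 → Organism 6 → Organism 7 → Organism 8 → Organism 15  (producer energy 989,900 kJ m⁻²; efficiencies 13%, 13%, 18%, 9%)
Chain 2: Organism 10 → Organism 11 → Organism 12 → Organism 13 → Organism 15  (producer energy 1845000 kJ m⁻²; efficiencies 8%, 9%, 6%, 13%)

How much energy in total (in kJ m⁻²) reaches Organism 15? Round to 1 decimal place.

374.6 kJ m⁻²

Chain 1: 989900 × 0.13 × 0.13 × 0.18 × 0.09 = 271.014822 kJ m⁻²
Chain 2: 1845000 × 0.08 × 0.09 × 0.06 × 0.13 = 103.6152 kJ m⁻²
Total at Organism 15: 271.014822 + 103.6152 = 374.630022 kJ m⁻²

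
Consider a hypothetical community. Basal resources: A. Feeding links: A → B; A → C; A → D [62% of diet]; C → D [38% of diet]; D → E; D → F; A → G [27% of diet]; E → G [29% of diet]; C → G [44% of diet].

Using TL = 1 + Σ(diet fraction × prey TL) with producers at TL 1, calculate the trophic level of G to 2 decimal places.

3.13

B: 1 + 1 = 2
C: 1 + 1 = 2
D: 1 + (0.62×1 + 0.38×2) = 2.38
E: 1 + 2.38 = 3.38
F: 1 + 2.38 = 3.38
G: 1 + (0.27×1 + 0.29×3.38 + 0.44×2) = 3.1302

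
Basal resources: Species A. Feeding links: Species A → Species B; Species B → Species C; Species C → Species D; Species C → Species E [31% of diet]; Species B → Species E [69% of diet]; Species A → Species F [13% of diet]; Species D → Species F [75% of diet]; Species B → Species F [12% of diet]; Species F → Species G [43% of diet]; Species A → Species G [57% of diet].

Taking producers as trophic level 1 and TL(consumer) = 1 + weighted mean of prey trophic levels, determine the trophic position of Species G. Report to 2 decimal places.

Species B: 1 + 1 = 2
Species C: 1 + 2 = 3
Species D: 1 + 3 = 4
Species E: 1 + (0.31×3 + 0.69×2) = 3.31
Species F: 1 + (0.13×1 + 0.75×4 + 0.12×2) = 4.37
Species G: 1 + (0.43×4.37 + 0.57×1) = 3.4491

3.45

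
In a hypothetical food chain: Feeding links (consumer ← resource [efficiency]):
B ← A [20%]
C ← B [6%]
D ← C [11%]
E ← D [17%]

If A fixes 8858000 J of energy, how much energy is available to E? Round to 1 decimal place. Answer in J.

1987.7 J

B: 8858000 × 0.2 = 1771600 J
C: 1771600 × 0.06 = 106296 J
D: 106296 × 0.11 = 11692.56 J
E: 11692.56 × 0.17 = 1987.7352 J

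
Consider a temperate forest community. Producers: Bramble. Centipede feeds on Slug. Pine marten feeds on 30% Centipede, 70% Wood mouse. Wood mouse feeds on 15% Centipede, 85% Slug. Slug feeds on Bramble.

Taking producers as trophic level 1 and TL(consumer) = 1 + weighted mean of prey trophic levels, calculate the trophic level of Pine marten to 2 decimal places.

4.11

Slug: 1 + 1 = 2
Centipede: 1 + 2 = 3
Wood mouse: 1 + (0.15×3 + 0.85×2) = 3.15
Pine marten: 1 + (0.3×3 + 0.7×3.15) = 4.105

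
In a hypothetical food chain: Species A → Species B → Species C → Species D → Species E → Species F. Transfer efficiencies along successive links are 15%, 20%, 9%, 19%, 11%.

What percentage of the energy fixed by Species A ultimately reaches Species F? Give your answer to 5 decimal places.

0.00564%

Product of link efficiencies: 0.15 × 0.2 × 0.09 × 0.19 × 0.11 = 0.00005643
As a percentage: 0.00005643 × 100 = 0.00564%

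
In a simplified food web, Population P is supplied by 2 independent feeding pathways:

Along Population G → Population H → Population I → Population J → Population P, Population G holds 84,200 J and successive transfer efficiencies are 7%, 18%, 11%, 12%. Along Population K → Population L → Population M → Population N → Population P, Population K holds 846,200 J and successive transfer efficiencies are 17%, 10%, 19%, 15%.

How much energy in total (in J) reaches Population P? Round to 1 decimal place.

424.0 J

Via Population G: 84200 × 0.07 × 0.18 × 0.11 × 0.12 = 14.004144 J
Via Population K: 846200 × 0.17 × 0.1 × 0.19 × 0.15 = 409.9839 J
Total at Population P: 14.004144 + 409.9839 = 423.988044 J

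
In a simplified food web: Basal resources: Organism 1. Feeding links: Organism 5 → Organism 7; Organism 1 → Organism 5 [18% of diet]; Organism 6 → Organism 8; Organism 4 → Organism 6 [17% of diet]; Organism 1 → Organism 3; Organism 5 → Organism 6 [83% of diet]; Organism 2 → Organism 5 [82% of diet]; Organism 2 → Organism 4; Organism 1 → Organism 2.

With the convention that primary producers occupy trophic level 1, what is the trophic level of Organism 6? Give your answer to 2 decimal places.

3.85

Organism 2: 1 + 1 = 2
Organism 3: 1 + 1 = 2
Organism 4: 1 + 2 = 3
Organism 5: 1 + (0.82×2 + 0.18×1) = 2.82
Organism 6: 1 + (0.83×2.82 + 0.17×3) = 3.8506
Organism 7: 1 + 2.82 = 3.82
Organism 8: 1 + 3.8506 = 4.8506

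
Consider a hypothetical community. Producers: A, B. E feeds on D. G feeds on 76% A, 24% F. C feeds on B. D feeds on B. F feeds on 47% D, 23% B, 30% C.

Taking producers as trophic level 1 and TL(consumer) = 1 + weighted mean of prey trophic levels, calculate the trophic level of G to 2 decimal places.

C: 1 + 1 = 2
D: 1 + 1 = 2
E: 1 + 2 = 3
F: 1 + (0.47×2 + 0.23×1 + 0.3×2) = 2.77
G: 1 + (0.76×1 + 0.24×2.77) = 2.4248

2.42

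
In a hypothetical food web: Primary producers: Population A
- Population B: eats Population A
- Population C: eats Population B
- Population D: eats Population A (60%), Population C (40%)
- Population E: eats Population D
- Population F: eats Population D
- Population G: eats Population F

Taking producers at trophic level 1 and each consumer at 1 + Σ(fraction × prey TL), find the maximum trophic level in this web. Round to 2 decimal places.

4.80

Population B: 1 + 1 = 2
Population C: 1 + 2 = 3
Population D: 1 + (0.6×1 + 0.4×3) = 2.8
Population E: 1 + 2.8 = 3.8
Population F: 1 + 2.8 = 3.8
Population G: 1 + 3.8 = 4.8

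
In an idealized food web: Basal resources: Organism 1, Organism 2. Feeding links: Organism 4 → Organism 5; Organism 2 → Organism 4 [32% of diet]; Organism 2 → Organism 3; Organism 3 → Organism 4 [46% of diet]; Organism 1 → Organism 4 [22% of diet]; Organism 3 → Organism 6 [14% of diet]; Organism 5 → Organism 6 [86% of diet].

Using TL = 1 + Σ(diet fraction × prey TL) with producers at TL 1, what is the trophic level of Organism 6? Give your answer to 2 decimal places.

Organism 3: 1 + 1 = 2
Organism 4: 1 + (0.22×1 + 0.32×1 + 0.46×2) = 2.46
Organism 5: 1 + 2.46 = 3.46
Organism 6: 1 + (0.86×3.46 + 0.14×2) = 4.2556

4.26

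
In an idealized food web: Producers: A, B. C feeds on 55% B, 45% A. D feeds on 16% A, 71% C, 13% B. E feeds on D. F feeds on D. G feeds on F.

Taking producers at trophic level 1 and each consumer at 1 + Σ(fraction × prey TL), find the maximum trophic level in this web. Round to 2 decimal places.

C: 1 + (0.55×1 + 0.45×1) = 2
D: 1 + (0.16×1 + 0.71×2 + 0.13×1) = 2.71
E: 1 + 2.71 = 3.71
F: 1 + 2.71 = 3.71
G: 1 + 3.71 = 4.71

4.71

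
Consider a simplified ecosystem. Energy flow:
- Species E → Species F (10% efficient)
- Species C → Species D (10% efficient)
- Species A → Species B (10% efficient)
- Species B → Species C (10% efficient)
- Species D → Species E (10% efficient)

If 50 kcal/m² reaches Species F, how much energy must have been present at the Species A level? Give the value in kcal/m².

Cumulative transfer efficiency: 0.1 × 0.1 × 0.1 × 0.1 × 0.1 = 0.00001
Species A energy = 50 / 0.00001 = 5000000 kcal/m²

5000000 kcal/m²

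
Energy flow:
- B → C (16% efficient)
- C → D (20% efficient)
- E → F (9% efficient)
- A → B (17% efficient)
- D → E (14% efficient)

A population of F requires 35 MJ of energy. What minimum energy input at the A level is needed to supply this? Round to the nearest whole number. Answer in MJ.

Cumulative transfer efficiency: 0.17 × 0.16 × 0.2 × 0.14 × 0.09 = 0.000068544
A energy = 35 / 0.000068544 = 510621 MJ

510621 MJ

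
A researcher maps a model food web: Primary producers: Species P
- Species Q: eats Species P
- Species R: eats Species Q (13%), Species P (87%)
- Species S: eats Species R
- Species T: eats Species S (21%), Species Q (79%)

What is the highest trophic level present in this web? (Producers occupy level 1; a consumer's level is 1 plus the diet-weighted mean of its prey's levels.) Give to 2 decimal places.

3.24

Species Q: 1 + 1 = 2
Species R: 1 + (0.13×2 + 0.87×1) = 2.13
Species S: 1 + 2.13 = 3.13
Species T: 1 + (0.21×3.13 + 0.79×2) = 3.2373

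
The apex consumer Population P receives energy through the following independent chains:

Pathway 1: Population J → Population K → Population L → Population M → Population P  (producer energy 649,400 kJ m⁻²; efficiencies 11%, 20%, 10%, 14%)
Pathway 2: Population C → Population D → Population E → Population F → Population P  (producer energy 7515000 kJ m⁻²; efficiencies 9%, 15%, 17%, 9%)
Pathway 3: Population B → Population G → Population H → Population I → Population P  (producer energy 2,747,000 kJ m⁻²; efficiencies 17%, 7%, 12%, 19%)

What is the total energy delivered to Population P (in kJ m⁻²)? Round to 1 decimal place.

2497.6 kJ m⁻²

Pathway 1: 649400 × 0.11 × 0.2 × 0.1 × 0.14 = 200.0152 kJ m⁻²
Pathway 2: 7515000 × 0.09 × 0.15 × 0.17 × 0.09 = 1552.22325 kJ m⁻²
Pathway 3: 2747000 × 0.17 × 0.07 × 0.12 × 0.19 = 745.31604 kJ m⁻²
Total at Population P: 200.0152 + 1552.22325 + 745.31604 = 2497.55449 kJ m⁻²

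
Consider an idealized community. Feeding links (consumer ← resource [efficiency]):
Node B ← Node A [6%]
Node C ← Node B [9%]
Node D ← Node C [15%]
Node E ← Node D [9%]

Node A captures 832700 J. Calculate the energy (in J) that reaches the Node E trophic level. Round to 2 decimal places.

Node B: 832700 × 0.06 = 49962 J
Node C: 49962 × 0.09 = 4496.58 J
Node D: 4496.58 × 0.15 = 674.487 J
Node E: 674.487 × 0.09 = 60.70383 J

60.70 J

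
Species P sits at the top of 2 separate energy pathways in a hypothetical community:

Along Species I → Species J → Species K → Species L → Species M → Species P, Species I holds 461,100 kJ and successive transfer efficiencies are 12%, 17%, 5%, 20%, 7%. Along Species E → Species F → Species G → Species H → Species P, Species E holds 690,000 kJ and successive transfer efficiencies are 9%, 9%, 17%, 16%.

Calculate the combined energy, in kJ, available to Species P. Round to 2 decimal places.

158.61 kJ

Via Species I: 461100 × 0.12 × 0.17 × 0.05 × 0.2 × 0.07 = 6.584508 kJ
Via Species E: 690000 × 0.09 × 0.09 × 0.17 × 0.16 = 152.0208 kJ
Total at Species P: 6.584508 + 152.0208 = 158.605308 kJ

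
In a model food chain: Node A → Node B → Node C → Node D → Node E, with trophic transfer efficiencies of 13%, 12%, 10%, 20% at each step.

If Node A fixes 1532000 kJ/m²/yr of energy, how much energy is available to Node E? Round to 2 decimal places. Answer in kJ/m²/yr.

477.98 kJ/m²/yr

Node B: 1532000 × 0.13 = 199160 kJ/m²/yr
Node C: 199160 × 0.12 = 23899.2 kJ/m²/yr
Node D: 23899.2 × 0.1 = 2389.92 kJ/m²/yr
Node E: 2389.92 × 0.2 = 477.984 kJ/m²/yr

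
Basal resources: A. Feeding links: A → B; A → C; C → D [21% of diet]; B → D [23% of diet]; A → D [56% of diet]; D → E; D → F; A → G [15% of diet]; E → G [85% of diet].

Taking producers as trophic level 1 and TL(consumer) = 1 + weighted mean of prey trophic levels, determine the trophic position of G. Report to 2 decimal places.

B: 1 + 1 = 2
C: 1 + 1 = 2
D: 1 + (0.21×2 + 0.23×2 + 0.56×1) = 2.44
E: 1 + 2.44 = 3.44
F: 1 + 2.44 = 3.44
G: 1 + (0.15×1 + 0.85×3.44) = 4.074

4.07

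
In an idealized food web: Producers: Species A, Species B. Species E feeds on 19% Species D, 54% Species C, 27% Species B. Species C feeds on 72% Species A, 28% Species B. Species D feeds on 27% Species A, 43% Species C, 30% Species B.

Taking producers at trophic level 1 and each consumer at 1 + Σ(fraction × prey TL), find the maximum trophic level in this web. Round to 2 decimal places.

2.81

Species C: 1 + (0.72×1 + 0.28×1) = 2
Species D: 1 + (0.27×1 + 0.43×2 + 0.3×1) = 2.43
Species E: 1 + (0.19×2.43 + 0.54×2 + 0.27×1) = 2.8117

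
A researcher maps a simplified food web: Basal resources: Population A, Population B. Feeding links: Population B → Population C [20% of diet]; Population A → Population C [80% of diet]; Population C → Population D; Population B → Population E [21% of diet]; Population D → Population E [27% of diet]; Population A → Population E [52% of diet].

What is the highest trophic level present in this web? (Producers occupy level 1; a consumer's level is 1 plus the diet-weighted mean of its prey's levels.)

Population C: 1 + (0.2×1 + 0.8×1) = 2
Population D: 1 + 2 = 3
Population E: 1 + (0.21×1 + 0.27×3 + 0.52×1) = 2.54

3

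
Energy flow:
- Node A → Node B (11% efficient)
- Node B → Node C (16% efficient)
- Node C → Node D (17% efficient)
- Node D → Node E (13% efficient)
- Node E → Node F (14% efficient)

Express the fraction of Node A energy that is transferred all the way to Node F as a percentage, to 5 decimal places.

Product of link efficiencies: 0.11 × 0.16 × 0.17 × 0.13 × 0.14 = 0.0000544544
As a percentage: 0.0000544544 × 100 = 0.00545%

0.00545%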